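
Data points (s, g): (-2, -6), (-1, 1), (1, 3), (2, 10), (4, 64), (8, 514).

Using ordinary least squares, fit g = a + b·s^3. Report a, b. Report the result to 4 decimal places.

a = 1.6376, b = 1.0003

Entries of MᵀM: Σ1 = 6, Σs^3 = 576, Σs^3·s^3 = 266370.
Moment sums: Σg = 586, Σs^3·g = 267394.
Eliminating b: 266370·(row 1) − 576·(row 2) gives 1266444·a = 266370·586 − 576·267394 = 2073876, so a = 172823/105537.
Then b = (267394 − 576·(172823/105537))/266370 = 105569/105537.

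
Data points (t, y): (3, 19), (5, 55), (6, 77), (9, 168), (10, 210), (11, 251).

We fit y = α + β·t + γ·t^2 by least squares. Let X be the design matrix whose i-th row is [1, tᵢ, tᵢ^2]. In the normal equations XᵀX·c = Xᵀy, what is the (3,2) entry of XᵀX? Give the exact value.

3428

Row 3 ↔ basis t^2, column 2 ↔ basis t, so (XᵀX)_{3,2} = Σᵢ (t^2)·(t) = (9)·(3) + (25)·(5) + (36)·(6) + (81)·(9) + (100)·(10) + (121)·(11) = 3428.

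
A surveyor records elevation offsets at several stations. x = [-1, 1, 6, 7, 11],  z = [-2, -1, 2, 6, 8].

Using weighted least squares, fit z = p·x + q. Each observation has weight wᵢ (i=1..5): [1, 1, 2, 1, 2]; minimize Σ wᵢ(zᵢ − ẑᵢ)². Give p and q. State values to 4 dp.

Normal-equation sums: Σwᵢ·x·x = 365, Σwᵢ·x = 41, Σwᵢ·1 = 7.
And Σwᵢ·x·z = 243, Σwᵢ·z = 23.
MᵀWM·[p, q]ᵀ = MᵀWz becomes [[365, 41]; [41, 7]]·[p, q]ᵀ = [243, 23]ᵀ.
det = 365·7 − 41² = 874.
p = (243·7 − 41·23)/874 = 379/437; q = (365·23 − 41·243)/874 = -784/437.

p = 0.8673, q = -1.7941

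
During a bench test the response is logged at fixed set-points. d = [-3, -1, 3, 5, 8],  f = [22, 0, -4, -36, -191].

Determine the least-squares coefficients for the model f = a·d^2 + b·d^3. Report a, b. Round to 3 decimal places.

a = 1.024, b = -0.500

Normal-equation sums: Σd^2·d^2 = 4884, Σd^2·d^3 = 35892, Σd^3·d^3 = 279228.
For Aᵀf: Σd^2·f = -12962, Σd^3·f = -102994.
AᵀA·[a, b]ᵀ = Aᵀf becomes [[4884, 35892]; [35892, 279228]]·[a, b]ᵀ = [-12962, -102994]ᵀ.
Δ = 4884·279228 − 35892² = 75513888.
a = ((-12962)·279228 − 35892·(-102994))/75513888 = 1610569/1573206; b = (4884·(-102994) − 35892·(-12962))/75513888 = -393652/786603.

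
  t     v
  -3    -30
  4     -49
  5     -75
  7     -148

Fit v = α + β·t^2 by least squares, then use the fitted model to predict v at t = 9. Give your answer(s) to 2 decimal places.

Compute the Gram sums: Σ1 = 4, Σt^2 = 99, Σt^2·t^2 = 3363.
For Aᵀv: Σv = -302, Σt^2·v = -10181.
Δ = 4·3363 − 99² = 3651.
α = ((-302)·3363 − 99·(-10181))/3651 = -2569/1217; β = (4·(-10181) − 99·(-302))/3651 = -10826/3651.
At t = 9: v̂ = (-2569/1217)·(1) + (-10826/3651)·(81) = -294871/1217.

v̂ = -242.29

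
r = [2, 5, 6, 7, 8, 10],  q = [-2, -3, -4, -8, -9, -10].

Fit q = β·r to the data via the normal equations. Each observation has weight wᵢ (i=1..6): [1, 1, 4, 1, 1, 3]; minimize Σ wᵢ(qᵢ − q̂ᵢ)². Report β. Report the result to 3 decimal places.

Entries of AᵀWA: Σwᵢ·r·r = 586.
For AᵀWq: Σwᵢ·r·q = -543.
Normal equations: [[586]]·[β]ᵀ = [-543]ᵀ.
Hence β = -543 / 586 ≈ -0.926621.

β = -0.927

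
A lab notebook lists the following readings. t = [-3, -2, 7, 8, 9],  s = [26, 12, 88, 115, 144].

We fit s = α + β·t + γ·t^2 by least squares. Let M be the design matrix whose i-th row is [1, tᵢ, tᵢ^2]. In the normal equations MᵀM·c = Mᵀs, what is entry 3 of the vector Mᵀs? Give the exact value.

23618

Entry 3 ↔ basis t^2, so (Mᵀs)_{3} = Σᵢ (t^2)·sᵢ = (9)·(26) + (4)·(12) + (49)·(88) + (64)·(115) + (81)·(144) = 23618.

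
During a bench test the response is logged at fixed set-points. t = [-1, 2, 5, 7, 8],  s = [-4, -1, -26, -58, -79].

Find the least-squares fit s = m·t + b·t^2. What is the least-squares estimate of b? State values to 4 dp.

From the data, Σt·t = 143, Σt·t^2 = 987, Σt^2·t^2 = 7139.
And Σt·s = -1166, Σt^2·s = -8556.
Determinant 143·7139 − 987² = 46708.
m = ((-1166)·7139 − 987·(-8556))/46708 = 60349/23354; b = (143·(-8556) − 987·(-1166))/46708 = -36333/23354.

b = -1.5558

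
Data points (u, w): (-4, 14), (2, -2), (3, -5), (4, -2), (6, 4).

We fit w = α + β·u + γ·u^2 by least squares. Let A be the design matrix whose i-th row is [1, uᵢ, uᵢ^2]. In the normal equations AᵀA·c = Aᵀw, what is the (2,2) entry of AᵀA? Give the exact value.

81

Row 2 ↔ basis u, column 2 ↔ basis u, so (AᵀA)_{2,2} = Σᵢ (u)·(u) = (-4)·(-4) + (2)·(2) + (3)·(3) + (4)·(4) + (6)·(6) = 81.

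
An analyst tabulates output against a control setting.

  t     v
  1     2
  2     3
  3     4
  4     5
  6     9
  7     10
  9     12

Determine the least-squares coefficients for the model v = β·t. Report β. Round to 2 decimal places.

β = 1.39

Sums needed: Σt·t = 196.
Right-hand side: Σt·v = 272.
XᵀX·[β]ᵀ = Xᵀv becomes [[196]]·[β]ᵀ = [272]ᵀ.
β = 272/196 = 1.38776.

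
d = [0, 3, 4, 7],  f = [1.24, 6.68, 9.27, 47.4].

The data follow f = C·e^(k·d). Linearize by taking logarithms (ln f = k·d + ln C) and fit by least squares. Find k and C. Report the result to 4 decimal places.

Linearized form: ln f = k·d + ln C. From the 4 transformed points,
Σd = 14.0000, Σ(d)² = 74.0000, Σln f = 8.1996, Σd·ln f = 41.6148.
Equations: 74.0000·k + 14.0000·ln C = 41.6148;  14.0000·k + 4·ln C = 8.1996.
Solving (det = 100.0000): k = 0.51664, ln C = 0.24165, so C = exp(0.24165) = 1.27335.

k = 0.5166, C = 1.2734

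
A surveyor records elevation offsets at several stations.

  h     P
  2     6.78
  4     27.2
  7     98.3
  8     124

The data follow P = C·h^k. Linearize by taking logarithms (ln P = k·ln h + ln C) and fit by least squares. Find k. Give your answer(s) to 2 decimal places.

Let Y = ln P. Fitting Y = k·ln h + ln C by least squares:
XᵀX = [[10.5129, 6.1048]; [6.1048, 4]], rhs = [24.8573, 14.6255]ᵀ  (here Σln h = 6.1048, Σ(ln h)² = 10.5129, Σln P = 14.6255, Σln h·ln P = 24.8573).
Slope k = (n·Σln h·ln P − Σln h·Σln P)/(n·Σ(ln h)² − (Σln h)²) = (4·24.8573 − 6.1048·14.6255)/4.7831 = 2.12067; ln C = (Σln P − k·Σln h)/n = 0.41981.

k = 2.12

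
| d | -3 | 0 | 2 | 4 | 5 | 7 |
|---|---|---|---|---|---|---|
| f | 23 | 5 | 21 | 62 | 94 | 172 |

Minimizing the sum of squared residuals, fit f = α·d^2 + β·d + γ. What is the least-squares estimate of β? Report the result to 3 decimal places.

β = 2.642

Normal-equation sums: Σd^2·d^2 = 3379, Σd^2·d = 513, Σd^2 = 103, Σd·d = 103, Σd = 15, Σ1 = 6.
And Σd^2·f = 12061, Σd·f = 1895, Σf = 377.
So AᵀA·[α, β, γ]ᵀ = Aᵀf: [[3379, 513, 103]; [513, 103, 15]; [103, 15, 6]]·[α, β, γ]ᵀ = [12061, 1895, 377]ᵀ.
Inverting the 3×3 Gram matrix, [α, β, γ]ᵀ = [92045/30172, 79715/30172, 58207/15086]ᵀ.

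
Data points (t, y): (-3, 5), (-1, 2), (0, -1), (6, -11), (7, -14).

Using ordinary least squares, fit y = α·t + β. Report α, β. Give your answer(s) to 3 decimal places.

α = -1.863, β = -0.447

Compute the Gram sums: Σt·t = 95, Σt = 9, Σ1 = 5.
For Aᵀy: Σt·y = -181, Σy = -19.
Normal equations: [[95, 9]; [9, 5]]·[α, β]ᵀ = [-181, -19]ᵀ.
det = 95·5 − 9² = 394.
α = ((-181)·5 − 9·(-19))/394 = -367/197; β = (95·(-19) − 9·(-181))/394 = -88/197.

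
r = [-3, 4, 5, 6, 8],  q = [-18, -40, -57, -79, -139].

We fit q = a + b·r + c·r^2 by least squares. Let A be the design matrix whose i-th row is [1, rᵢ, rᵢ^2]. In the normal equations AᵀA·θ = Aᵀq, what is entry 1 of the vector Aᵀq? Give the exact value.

-333

Entry 1 ↔ basis 1, so (Aᵀq)_{1} = Σᵢ qᵢ = (1)·(-18) + (1)·(-40) + (1)·(-57) + (1)·(-79) + (1)·(-139) = -333.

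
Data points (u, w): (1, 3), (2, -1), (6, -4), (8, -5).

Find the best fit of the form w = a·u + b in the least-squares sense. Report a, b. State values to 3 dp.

a = -1.015, b = 2.565

AᵀA·[a, b]ᵀ = Aᵀw reads: 105·a + 17·b = -63;  17·a + 4·b = -7.
(Σu·u = 105, Σu = 17, Σ1 = 4, Σu·w = -63, Σw = -7.)
det = 105·4 − 17² = 131.
a = ((-63)·4 − 17·(-7))/131 = -133/131; b = (105·(-7) − 17·(-63))/131 = 336/131.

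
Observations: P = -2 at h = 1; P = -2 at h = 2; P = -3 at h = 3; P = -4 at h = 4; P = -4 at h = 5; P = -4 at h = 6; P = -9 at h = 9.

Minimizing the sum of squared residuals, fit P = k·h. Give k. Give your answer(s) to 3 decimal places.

k = -0.907

Entries of MᵀM: Σh·h = 172.
And Σh·P = -156.
Hence k = -156 / 172 ≈ -0.906977.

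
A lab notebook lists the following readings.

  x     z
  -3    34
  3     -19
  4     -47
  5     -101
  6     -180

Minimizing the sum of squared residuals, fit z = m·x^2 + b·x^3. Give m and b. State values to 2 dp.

m = 0.88, b = -0.98

Sums needed: Σx^2·x^2 = 2339, Σx^2·x^3 = 11925, Σx^3·x^3 = 67835.
For Mᵀz: Σx^2·z = -9622, Σx^3·z = -55944.
Normal equations: [[2339, 11925]; [11925, 67835]]·[m, b]ᵀ = [-9622, -55944]ᵀ.
Eliminating b: 67835·(row 1) − 11925·(row 2) gives 16460440·m = 67835·(-9622) − 11925·(-55944) = 14423830, so m = 1442383/1646044.
Then b = ((-55944) − 11925·(1442383/1646044))/67835 = -8055333/8230220.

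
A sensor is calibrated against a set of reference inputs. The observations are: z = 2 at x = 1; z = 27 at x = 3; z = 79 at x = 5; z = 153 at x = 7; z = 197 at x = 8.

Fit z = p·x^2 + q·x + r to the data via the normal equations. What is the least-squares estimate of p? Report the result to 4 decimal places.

p = 2.9344

From the data, Σx^2·x^2 = 7204, Σx^2·x = 1008, Σx^2 = 148, Σx·x = 148, Σx = 24, Σ1 = 5.
Right-hand side: Σx^2·z = 22325, Σx·z = 3125, Σz = 458.
AᵀA·[p, q, r]ᵀ = Aᵀz becomes [[7204, 1008, 148]; [1008, 148, 24]; [148, 24, 5]]·[p, q, r]ᵀ = [22325, 3125, 458]ᵀ.
Solving the 3×3 system (Gaussian elimination) gives p = 14801/5044, q = 8201/5044, r = -297/97.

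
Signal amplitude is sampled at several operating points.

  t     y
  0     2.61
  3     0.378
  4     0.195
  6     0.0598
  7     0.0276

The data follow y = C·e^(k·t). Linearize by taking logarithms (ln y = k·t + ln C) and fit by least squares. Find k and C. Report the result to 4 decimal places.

k = -0.6423, C = 2.6066

Taking logs, ln y = k·t + ln C, so regress ln y on t.
Sums: Σt = 20.0000, Σ(t)² = 110.0000, Σln y = -8.0550, Σt·ln y = -51.4877.
Normal system: [[110.0000, 20.0000]; [20.0000, 5]]·[k, ln C]ᵀ = [-51.4877, -8.0550]ᵀ.
Solving (det = 150.0000): k = -0.64226, ln C = 0.95806, so C = exp(0.95806) = 2.60663.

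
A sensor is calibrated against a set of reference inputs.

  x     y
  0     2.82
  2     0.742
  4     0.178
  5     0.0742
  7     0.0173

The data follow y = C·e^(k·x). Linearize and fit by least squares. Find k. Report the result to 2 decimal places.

Linearized form: ln y = k·x + ln C. From the 5 transformed points,
Over the data: Σx = 18.0000, Σ(x)² = 94.0000, Σln y = -7.6457, Σx·ln y = -48.9050.
Normal system: [[94.0000, 18.0000]; [18.0000, 5]]·[k, ln C]ᵀ = [-48.9050, -7.6457]ᵀ.
Slope k = (n·Σx·ln y − Σx·Σln y)/(n·Σ(x)² − (Σx)²) = (5·-48.9050 − 18.0000·-7.6457)/146.0000 = -0.73221; ln C = (Σln y − k·Σx)/n = 1.10682.

k = -0.73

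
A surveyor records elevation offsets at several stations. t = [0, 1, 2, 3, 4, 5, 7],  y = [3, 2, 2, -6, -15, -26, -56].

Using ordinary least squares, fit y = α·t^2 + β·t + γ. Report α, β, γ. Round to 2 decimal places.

Normal-equation sums: Σt^2·t^2 = 3380, Σt^2·t = 568, Σt^2 = 104, Σt·t = 104, Σt = 22, Σ1 = 7.
Moment sums: Σt^2·y = -3678, Σt·y = -594, Σy = -96.
So MᵀM·[α, β, γ]ᵀ = Mᵀy: [[3380, 568, 104]; [568, 104, 22]; [104, 22, 7]]·[α, β, γ]ᵀ = [-3678, -594, -96]ᵀ.
Row-reducing yields α = -2335/1694, β = 1949/1694, γ = 381/121.

α = -1.38, β = 1.15, γ = 3.15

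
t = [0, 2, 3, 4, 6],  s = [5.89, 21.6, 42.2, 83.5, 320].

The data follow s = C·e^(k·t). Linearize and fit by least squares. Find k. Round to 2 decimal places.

k = 0.67

Linearized form: ln s = k·t + ln C. From the 5 transformed points,
XᵀX = [[65.0000, 15.0000]; [15.0000, 5]], rhs = [69.6820, 18.7815]ᵀ  (here Σt = 15.0000, Σ(t)² = 65.0000, Σln s = 18.7815, Σt·ln s = 69.6820).
Slope k = (n·Σt·ln s − Σt·Σln s)/(n·Σ(t)² − (Σt)²) = (5·69.6820 − 15.0000·18.7815)/100.0000 = 0.66687; ln C = (Σln s − k·Σt)/n = 1.75571.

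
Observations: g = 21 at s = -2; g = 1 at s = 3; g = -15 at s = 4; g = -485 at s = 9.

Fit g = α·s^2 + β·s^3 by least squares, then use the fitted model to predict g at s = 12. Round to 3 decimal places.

ĝ = -1300.200

From the data, Σs^2·s^2 = 6914, Σs^2·s^3 = 60284, Σs^3·s^3 = 536330.
And Σs^2·g = -39432, Σs^3·g = -354666.
Determinant 6914·536330 − 60284² = 74024964.
α = ((-39432)·536330 − 60284·(-354666))/74024964 = 6447794/2056249; β = (6914·(-354666) − 60284·(-39432))/74024964 = -2084501/2056249.
At s = 12: ĝ = (6447794/2056249)·(144) + (-2084501/2056249)·(1728) = -2673535392/2056249.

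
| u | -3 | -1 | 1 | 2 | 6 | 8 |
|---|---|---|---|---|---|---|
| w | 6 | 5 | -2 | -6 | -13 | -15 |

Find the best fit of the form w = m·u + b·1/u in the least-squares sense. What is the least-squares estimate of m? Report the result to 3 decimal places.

Sums needed: Σu·u = 115, Σu·1/u = 6, Σ1/u·1/u = 1385/576.
For Xᵀw: Σu·w = -235, Σ1/u·w = -385/24.
So XᵀX·[m, b]ᵀ = Xᵀw: [[115, 6]; [6, 1385/576]]·[m, b]ᵀ = [-235, -385/24]ᵀ.
Determinant 115·(1385/576) − 6² = 138539/576.
m = ((-235)·(1385/576) − 6·(-385/24))/(138539/576) = -270035/138539; b = (115·(-385/24) − 6·(-235))/(138539/576) = -250440/138539.

m = -1.949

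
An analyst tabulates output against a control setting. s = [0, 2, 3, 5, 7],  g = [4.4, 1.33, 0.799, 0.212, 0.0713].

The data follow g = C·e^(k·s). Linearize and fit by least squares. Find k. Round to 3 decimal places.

Taking logs, ln g = k·s + ln C, so regress ln g on s.
Sums: Σs = 17.0000, Σ(s)² = 87.0000, Σln g = -2.6496, Σs·ln g = -26.3447.
Normal system: [[87.0000, 17.0000]; [17.0000, 5]]·[k, ln C]ᵀ = [-26.3447, -2.6496]ᵀ.
Δ = 87.0000·5 − (17.0000)² = 146.0000; k = (-26.3447·5 − 17.0000·-2.6496)/146.0000 = -0.59370, ln C = (87.0000·-2.6496 − 17.0000·-26.3447)/146.0000 = 1.48864.

k = -0.594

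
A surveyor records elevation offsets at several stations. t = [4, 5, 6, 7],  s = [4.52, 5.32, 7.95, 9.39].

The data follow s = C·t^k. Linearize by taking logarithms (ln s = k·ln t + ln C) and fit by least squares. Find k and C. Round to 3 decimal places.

Linearized form: ln s = k·ln t + ln C. From the 4 transformed points,
Σln t = 6.7334, Σ(ln t)² = 11.5091, Σln s = 7.4928, Σln t·ln s = 12.8541.
Normal system: [[11.5091, 6.7334]; [6.7334, 4]]·[k, ln C]ᵀ = [12.8541, 7.4928]ᵀ.
Solving (det = 0.6976): k = 1.38269, ln C = -0.45436, so C = exp(-0.45436) = 0.63486.

k = 1.383, C = 0.635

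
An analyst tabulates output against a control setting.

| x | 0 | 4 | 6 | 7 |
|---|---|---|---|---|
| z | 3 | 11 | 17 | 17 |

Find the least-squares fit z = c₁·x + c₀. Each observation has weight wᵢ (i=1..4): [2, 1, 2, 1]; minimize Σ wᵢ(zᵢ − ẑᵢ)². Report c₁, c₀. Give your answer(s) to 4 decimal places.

Entries of AᵀWA: Σwᵢ·x·x = 137, Σwᵢ·x = 23, Σwᵢ·1 = 6.
And Σwᵢ·x·z = 367, Σwᵢ·z = 68.
So AᵀWA·[c₁, c₀]ᵀ = AᵀWz: [[137, 23]; [23, 6]]·[c₁, c₀]ᵀ = [367, 68]ᵀ.
Determinant 137·6 − 23² = 293.
c₁ = (367·6 − 23·68)/293 = 638/293; c₀ = (137·68 − 23·367)/293 = 875/293.

c₁ = 2.1775, c₀ = 2.9863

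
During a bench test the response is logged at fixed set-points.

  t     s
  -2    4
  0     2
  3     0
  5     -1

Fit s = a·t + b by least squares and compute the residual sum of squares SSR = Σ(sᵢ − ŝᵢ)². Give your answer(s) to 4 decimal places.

SSR = 0.2586

Forming AᵀA = [[38, 6]; [6, 4]] and Aᵀs = [-13, 5]ᵀ gives AᵀA·[a, b]ᵀ = Aᵀs.
Determinant 38·4 − 6² = 116.
a = ((-13)·4 − 6·5)/116 = -41/58; b = (38·5 − 6·(-13))/116 = 67/29.
Residuals: 8/29, -9/29, -11/58, 13/58; SSR = 15/58.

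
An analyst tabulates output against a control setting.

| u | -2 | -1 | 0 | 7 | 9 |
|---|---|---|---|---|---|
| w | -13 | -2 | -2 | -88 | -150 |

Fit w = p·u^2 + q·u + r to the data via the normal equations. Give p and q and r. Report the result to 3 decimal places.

p = -2.035, q = 1.717, r = -0.525

Entries of XᵀX: Σu^2·u^2 = 8979, Σu^2·u = 1063, Σu^2 = 135, Σu·u = 135, Σu = 13, Σ1 = 5.
And Σu^2·w = -16516, Σu·w = -1938, Σw = -255.
Solving the 3×3 system (Gaussian elimination) gives p = -167143/82142, q = 141055/82142, r = -21562/41071.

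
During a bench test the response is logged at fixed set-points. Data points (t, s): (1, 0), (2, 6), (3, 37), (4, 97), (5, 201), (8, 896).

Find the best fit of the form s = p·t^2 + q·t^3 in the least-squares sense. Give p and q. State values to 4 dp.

Entries of XᵀX: Σt^2·t^2 = 5075, Σt^2·t^3 = 37193, Σt^3·t^3 = 282659.
Right-hand side: Σt^2·s = 64278, Σt^3·s = 491132.
XᵀX·[p, q]ᵀ = Xᵀs becomes [[5075, 37193]; [37193, 282659]]·[p, q]ᵀ = [64278, 491132]ᵀ.
Eliminating q: 282659·(row 1) − 37193·(row 2) gives 51175176·p = 282659·64278 − 37193·491132 = -97917274, so p = -3766049/1968276.
Then q = (491132 − 37193·(-3766049/1968276))/282659 = 50901623/25587588.

p = -1.9134, q = 1.9893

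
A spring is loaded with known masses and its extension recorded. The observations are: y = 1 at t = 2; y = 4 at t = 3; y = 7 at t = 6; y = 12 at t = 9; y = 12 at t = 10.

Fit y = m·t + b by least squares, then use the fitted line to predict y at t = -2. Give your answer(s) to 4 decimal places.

The normal system MᵀM·[m, b]ᵀ = Mᵀy is [[230, 30]; [30, 5]]·[m, b]ᵀ = [284, 36]ᵀ.
Determinant 230·5 − 30² = 250.
m = (284·5 − 30·36)/250 = 34/25; b = (230·36 − 30·284)/250 = -24/25.
At t = -2: ŷ = (34/25)·(-2) + (-24/25)·(1) = -92/25.

ŷ = -3.6800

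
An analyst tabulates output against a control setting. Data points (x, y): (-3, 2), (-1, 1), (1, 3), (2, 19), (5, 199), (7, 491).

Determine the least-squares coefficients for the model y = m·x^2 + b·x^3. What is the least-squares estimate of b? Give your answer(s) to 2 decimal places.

b = 0.99

With design matrix M, MᵀM = [[3125, 19721]; [19721, 134069]] and Mᵀy = [29132, 193388]ᵀ.
det = 3125·134069 − 19721² = 30047784.
m = (29132·134069 − 19721·193388)/30047784 = 294530/96307; b = (3125·193388 − 19721·29132)/30047784 = 95594/96307.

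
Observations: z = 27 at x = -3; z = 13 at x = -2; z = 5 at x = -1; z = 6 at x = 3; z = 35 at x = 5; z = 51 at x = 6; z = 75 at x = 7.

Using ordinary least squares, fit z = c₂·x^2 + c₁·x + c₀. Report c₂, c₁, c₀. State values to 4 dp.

From the data, Σx^2·x^2 = 4501, Σx^2·x = 675, Σx^2 = 133, Σx·x = 133, Σx = 15, Σ1 = 7.
Right-hand side: Σx^2·z = 6740, Σx·z = 912, Σz = 212.
So AᵀA·[c₂, c₁, c₀]ᵀ = Aᵀz: [[4501, 675, 133]; [675, 133, 15]; [133, 15, 7]]·[c₂, c₁, c₀]ᵀ = [6740, 912, 212]ᵀ.
Solving the 3×3 system (Gaussian elimination) gives c₂ = 3959/1958, c₁ = -6423/1958, c₀ = -1079/979.

c₂ = 2.0220, c₁ = -3.2804, c₀ = -1.1021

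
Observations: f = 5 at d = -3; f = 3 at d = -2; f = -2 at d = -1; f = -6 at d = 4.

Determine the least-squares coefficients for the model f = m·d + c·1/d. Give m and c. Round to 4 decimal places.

m = -1.8926, c = 3.4446

Compute the Gram sums: Σd·d = 30, Σd·1/d = 4, Σ1/d·1/d = 205/144.
And Σd·f = -43, Σ1/d·f = -8/3.
So MᵀM·[m, c]ᵀ = Mᵀf: [[30, 4]; [4, 205/144]]·[m, c]ᵀ = [-43, -8/3]ᵀ.
Eliminating c: (205/144)·(row 1) − 4·(row 2) gives (641/24)·m = (205/144)·(-43) − 4·(-8/3) = -7279/144, so m = -7279/3846.
Then c = ((-8/3) − 4·(-7279/3846))/(205/144) = 2208/641.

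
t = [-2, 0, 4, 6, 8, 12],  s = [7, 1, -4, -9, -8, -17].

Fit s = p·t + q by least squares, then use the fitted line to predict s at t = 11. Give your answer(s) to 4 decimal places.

Entries of AᵀA: Σt·t = 264, Σt = 28, Σ1 = 6.
For Aᵀs: Σt·s = -352, Σs = -30.
Eliminating q: 6·(row 1) − 28·(row 2) gives 800·p = 6·(-352) − 28·(-30) = -1272, so p = -159/100.
Then q = ((-30) − 28·(-159/100))/6 = 121/50.
At t = 11: ŝ = (-159/100)·(11) + (121/50)·(1) = -1507/100.

ŝ = -15.0700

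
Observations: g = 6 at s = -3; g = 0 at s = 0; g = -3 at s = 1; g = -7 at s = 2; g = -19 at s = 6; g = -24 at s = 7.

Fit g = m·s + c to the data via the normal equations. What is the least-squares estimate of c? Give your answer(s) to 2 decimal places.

The normal system MᵀM·[m, c]ᵀ = Mᵀg is [[99, 13]; [13, 6]]·[m, c]ᵀ = [-317, -47]ᵀ.
det = 99·6 − 13² = 425.
m = ((-317)·6 − 13·(-47))/425 = -1291/425; c = (99·(-47) − 13·(-317))/425 = -532/425.

c = -1.25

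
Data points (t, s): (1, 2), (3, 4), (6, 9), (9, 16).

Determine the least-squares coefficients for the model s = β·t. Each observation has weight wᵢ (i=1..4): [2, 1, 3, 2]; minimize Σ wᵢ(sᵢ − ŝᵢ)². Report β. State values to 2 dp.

β = 1.66

Entries of XᵀWX: Σwᵢ·t·t = 281.
Right-hand side: Σwᵢ·t·s = 466.
Normal equations: [[281]]·[β]ᵀ = [466]ᵀ.
Hence β = 466 / 281 ≈ 1.65836.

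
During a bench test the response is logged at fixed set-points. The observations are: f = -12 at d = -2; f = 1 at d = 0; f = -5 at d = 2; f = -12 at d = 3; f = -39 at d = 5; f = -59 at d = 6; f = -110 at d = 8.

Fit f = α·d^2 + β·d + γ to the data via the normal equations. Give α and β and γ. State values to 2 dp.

α = -1.96, β = 1.90, γ = -0.04

XᵀX·[α, β, γ]ᵀ = Xᵀf reads: 6130·α + 880·β + 142·γ = -10315;  880·α + 142·β + 22·γ = -1451;  142·α + 22·β + 7·γ = -236.
(Σd^2·d^2 = 6130, Σd^2·d = 880, Σd^2 = 142, Σd·d = 142, Σd = 22, Σ1 = 7, Σd^2·f = -10315, Σd·f = -1451, Σf = -236.)
Solving the 3×3 system (Gaussian elimination) gives α = -110945/56742, β = 108049/56742, γ = -1000/28371.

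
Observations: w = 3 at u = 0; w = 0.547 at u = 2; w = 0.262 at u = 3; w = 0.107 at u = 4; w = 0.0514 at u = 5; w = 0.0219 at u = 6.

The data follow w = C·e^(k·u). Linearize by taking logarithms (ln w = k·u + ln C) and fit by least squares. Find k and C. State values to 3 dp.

k = -0.816, C = 2.930

Let Y = ln w. Fitting Y = k·u + ln C by least squares:
Σu = 20.0000, Σ(u)² = 90.0000, Σln w = -9.8684, Σu·ln w = -51.9327.
Normal system: [[90.0000, 20.0000]; [20.0000, 6]]·[k, ln C]ᵀ = [-51.9327, -9.8684]ᵀ.
Solving (det = 140.0000): k = -0.81592, ln C = 1.07498, so C = exp(1.07498) = 2.92994.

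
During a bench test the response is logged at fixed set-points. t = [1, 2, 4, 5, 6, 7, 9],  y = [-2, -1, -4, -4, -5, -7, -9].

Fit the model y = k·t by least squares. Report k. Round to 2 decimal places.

k = -0.94

Compute the Gram sums: Σt·t = 212.
For Mᵀy: Σt·y = -200.
MᵀM·[k]ᵀ = Mᵀy becomes [[212]]·[k]ᵀ = [-200]ᵀ.
k = (-200)/212 = -0.943396.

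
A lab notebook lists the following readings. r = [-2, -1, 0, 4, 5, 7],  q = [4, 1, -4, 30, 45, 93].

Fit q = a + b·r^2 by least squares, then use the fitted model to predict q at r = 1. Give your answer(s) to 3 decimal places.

With design matrix M, MᵀM = [[6, 95]; [95, 3299]] and Mᵀq = [169, 6179]ᵀ.
det = 6·3299 − 95² = 10769.
a = (169·3299 − 95·6179)/10769 = -29474/10769; b = (6·6179 − 95·169)/10769 = 21019/10769.
At r = 1: q̂ = (-29474/10769)·(1) + (21019/10769)·(1) = -95/121.

q̂ = -0.785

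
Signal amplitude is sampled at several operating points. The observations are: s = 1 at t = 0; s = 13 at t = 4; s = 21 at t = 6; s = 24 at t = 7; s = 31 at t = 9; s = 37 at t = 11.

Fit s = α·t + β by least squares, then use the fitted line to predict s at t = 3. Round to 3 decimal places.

ŝ = 10.637

Forming XᵀX = [[303, 37]; [37, 6]] and Xᵀs = [1032, 127]ᵀ gives XᵀX·[α, β]ᵀ = Xᵀs.
Δ = 303·6 − 37² = 449.
α = (1032·6 − 37·127)/449 = 1493/449; β = (303·127 − 37·1032)/449 = 297/449.
At t = 3: ŝ = (1493/449)·(3) + (297/449)·(1) = 4776/449.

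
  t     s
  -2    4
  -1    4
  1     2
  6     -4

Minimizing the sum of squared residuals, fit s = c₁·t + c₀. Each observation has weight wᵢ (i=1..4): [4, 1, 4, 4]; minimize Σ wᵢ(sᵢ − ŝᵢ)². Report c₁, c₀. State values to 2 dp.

c₁ = -1.03, c₀ = 2.43

With design matrix M, MᵀWM = [[165, 19]; [19, 13]] and MᵀWs = [-124, 12]ᵀ.
Eliminating c₀: 13·(row 1) − 19·(row 2) gives 1784·c₁ = 13·(-124) − 19·12 = -1840, so c₁ = -230/223.
Then c₀ = (12 − 19·(-230/223))/13 = 542/223.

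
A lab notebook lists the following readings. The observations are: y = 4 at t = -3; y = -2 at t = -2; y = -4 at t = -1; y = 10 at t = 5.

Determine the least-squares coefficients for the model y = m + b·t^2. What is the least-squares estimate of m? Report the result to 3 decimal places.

From the data, Σ1 = 4, Σt^2 = 39, Σt^2·t^2 = 723.
And Σy = 8, Σt^2·y = 274.
Normal equations: [[4, 39]; [39, 723]]·[m, b]ᵀ = [8, 274]ᵀ.
det = 4·723 − 39² = 1371.
m = (8·723 − 39·274)/1371 = -1634/457; b = (4·274 − 39·8)/1371 = 784/1371.

m = -3.575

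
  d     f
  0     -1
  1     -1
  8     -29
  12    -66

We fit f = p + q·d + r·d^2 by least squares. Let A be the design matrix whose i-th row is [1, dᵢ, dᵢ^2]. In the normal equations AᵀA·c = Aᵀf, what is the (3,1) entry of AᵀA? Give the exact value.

209

Row 3 ↔ basis d^2, column 1 ↔ basis 1, so (AᵀA)_{3,1} = Σᵢ d^2 = (0)·(1) + (1)·(1) + (64)·(1) + (144)·(1) = 209.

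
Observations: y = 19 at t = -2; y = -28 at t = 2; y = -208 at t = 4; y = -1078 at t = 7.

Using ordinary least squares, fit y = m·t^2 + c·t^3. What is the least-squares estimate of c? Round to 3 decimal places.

Setting ∂/∂m … = 0 gives: 2689·m + 17831·c = -56186;  17831·m + 121873·c = -383442.
(Σt^2·t^2 = 2689, Σt^2·t^3 = 17831, Σt^3·t^3 = 121873, Σt^2·y = -56186, Σt^3·y = -383442.)
Determinant 2689·121873 − 17831² = 9771936.
m = ((-56186)·121873 − 17831·(-383442))/9771936 = -2600519/2442984; c = (2689·(-383442) − 17831·(-56186))/9771936 = -7305743/2442984.

c = -2.990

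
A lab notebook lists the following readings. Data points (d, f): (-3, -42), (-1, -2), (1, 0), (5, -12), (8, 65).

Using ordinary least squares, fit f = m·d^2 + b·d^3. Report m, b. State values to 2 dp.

m = -3.05, b = 0.51

Normal-equation sums: Σd^2·d^2 = 4804, Σd^2·d^3 = 35650, Σd^3·d^3 = 278500.
For Mᵀf: Σd^2·f = 3480, Σd^3·f = 32916.
MᵀM·[m, b]ᵀ = Mᵀf becomes [[4804, 35650]; [35650, 278500]]·[m, b]ᵀ = [3480, 32916]ᵀ.
Determinant 4804·278500 − 35650² = 66991500.
m = (3480·278500 − 35650·32916)/66991500 = -680918/223305; b = (4804·32916 − 35650·3480)/66991500 = 2838872/5582625.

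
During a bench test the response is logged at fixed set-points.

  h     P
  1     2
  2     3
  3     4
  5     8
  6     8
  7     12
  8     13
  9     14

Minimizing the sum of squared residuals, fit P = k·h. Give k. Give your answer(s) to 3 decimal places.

The normal system XᵀX·[k]ᵀ = XᵀP is [[269]]·[k]ᵀ = [422]ᵀ.
Hence k = 422 / 269 ≈ 1.56877.

k = 1.569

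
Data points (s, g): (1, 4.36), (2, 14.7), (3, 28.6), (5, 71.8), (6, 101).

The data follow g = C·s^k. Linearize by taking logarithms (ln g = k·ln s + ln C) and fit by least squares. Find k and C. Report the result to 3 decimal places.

Let Y = ln g. Fitting Y = k·ln s + ln C by least squares:
XᵀX = [[7.4881, 5.1930]; [5.1930, 5]], rhs = [20.6949, 16.4027]ᵀ  (here Σln s = 5.1930, Σ(ln s)² = 7.4881, Σln g = 16.4027, Σln s·ln g = 20.6949).
Solving (det = 10.4737): k = 1.74684, ln C = 1.46629, so C = exp(1.46629) = 4.33313.

k = 1.747, C = 4.333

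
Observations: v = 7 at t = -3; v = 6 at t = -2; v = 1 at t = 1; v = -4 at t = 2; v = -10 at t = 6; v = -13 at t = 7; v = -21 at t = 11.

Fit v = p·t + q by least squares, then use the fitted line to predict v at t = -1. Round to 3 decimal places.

Compute the Gram sums: Σt·t = 224, Σt = 22, Σ1 = 7.
Moment sums: Σt·v = -422, Σv = -34.
Determinant 224·7 − 22² = 1084.
p = ((-422)·7 − 22·(-34))/1084 = -1103/542; q = (224·(-34) − 22·(-422))/1084 = 417/271.
At t = -1: v̂ = (-1103/542)·(-1) + (417/271)·(1) = 1937/542.

v̂ = 3.574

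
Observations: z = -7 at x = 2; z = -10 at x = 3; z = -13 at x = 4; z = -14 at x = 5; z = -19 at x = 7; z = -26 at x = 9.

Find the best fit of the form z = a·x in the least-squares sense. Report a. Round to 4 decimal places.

a = -2.8967

MᵀM·[a]ᵀ = Mᵀz reads: 184·a = -533.
Hence a = -533 / 184 ≈ -2.89674.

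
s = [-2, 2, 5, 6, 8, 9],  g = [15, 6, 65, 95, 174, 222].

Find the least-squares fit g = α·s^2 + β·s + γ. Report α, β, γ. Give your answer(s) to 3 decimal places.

XᵀX·[α, β, γ]ᵀ = Xᵀg reads: 12610·α + 1582·β + 214·γ = 34247;  1582·α + 214·β + 28·γ = 4267;  214·α + 28·β + 6·γ = 577.
(Σs^2·s^2 = 12610, Σs^2·s = 1582, Σs^2 = 214, Σs·s = 214, Σs = 28, Σ1 = 6, Σs^2·g = 34247, Σs·g = 4267, Σg = 577.)
Solving the 3×3 system (Gaussian elimination) gives α = 2647/894, β = -102472/55875, γ = -16363/18625.

α = 2.961, β = -1.834, γ = -0.879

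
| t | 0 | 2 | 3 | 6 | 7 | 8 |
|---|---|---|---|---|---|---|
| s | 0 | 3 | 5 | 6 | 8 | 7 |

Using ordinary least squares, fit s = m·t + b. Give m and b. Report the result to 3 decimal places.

m = 0.878, b = 1.027

Setting ∂/∂m … = 0 gives: 162·m + 26·b = 169;  26·m + 6·b = 29.
Δ = 162·6 − 26² = 296.
m = (169·6 − 26·29)/296 = 65/74; b = (162·29 − 26·169)/296 = 38/37.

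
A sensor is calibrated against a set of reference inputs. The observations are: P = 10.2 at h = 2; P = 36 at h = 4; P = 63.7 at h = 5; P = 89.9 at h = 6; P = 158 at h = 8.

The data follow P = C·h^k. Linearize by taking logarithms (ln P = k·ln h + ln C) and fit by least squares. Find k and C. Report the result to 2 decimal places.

k = 1.99, C = 2.49

Taking logs, ln P = k·ln h + ln C, so regress ln P on ln h.
Σln h = 7.5601, Σ(ln h)² = 12.5270, Σln P = 19.6214, Σln h·ln P = 31.8514.
Normal system: [[12.5270, 7.5601]; [7.5601, 5]]·[k, ln C]ᵀ = [31.8514, 19.6214]ᵀ.
Solving (det = 5.4804): k = 1.99219, ln C = 0.91206, so C = exp(0.91206) = 2.48945.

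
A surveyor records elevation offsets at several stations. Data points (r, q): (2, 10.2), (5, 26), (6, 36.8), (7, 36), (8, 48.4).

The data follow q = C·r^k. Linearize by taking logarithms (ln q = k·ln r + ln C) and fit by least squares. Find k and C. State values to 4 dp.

k = 1.0922, C = 4.7405

Taking logs, ln q = k·ln r + ln C, so regress ln q on ln r.
AᵀA = [[14.3918, 8.1197]; [8.1197, 5]], rhs = [28.3540, 16.6490]ᵀ  (here Σln r = 8.1197, Σ(ln r)² = 14.3918, Σln q = 16.6490, Σln r·ln q = 28.3540).
Δ = 14.3918·5 − (8.1197)² = 6.0295; k = (28.3540·5 − 8.1197·16.6490)/6.0295 = 1.09220, ln C = (14.3918·16.6490 − 8.1197·28.3540)/6.0295 = 1.55613, so C = exp(1.55613) = 4.74046.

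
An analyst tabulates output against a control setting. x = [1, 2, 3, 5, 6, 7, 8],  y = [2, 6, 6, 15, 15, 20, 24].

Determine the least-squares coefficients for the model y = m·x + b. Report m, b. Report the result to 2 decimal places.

m = 3.04, b = -1.32

Entries of AᵀA: Σx·x = 188, Σx = 32, Σ1 = 7.
Right-hand side: Σx·y = 529, Σy = 88.
Determinant 188·7 − 32² = 292.
m = (529·7 − 32·88)/292 = 887/292; b = (188·88 − 32·529)/292 = -96/73.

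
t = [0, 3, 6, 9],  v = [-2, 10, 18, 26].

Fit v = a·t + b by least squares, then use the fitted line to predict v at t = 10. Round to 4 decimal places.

v̂ = 29.8667

The normal equations are: 126·a + 18·b = 372;  18·a + 4·b = 52.
Determinant 126·4 − 18² = 180.
a = (372·4 − 18·52)/180 = 46/15; b = (126·52 − 18·372)/180 = -4/5.
At t = 10: v̂ = (46/15)·(10) + (-4/5)·(1) = 448/15.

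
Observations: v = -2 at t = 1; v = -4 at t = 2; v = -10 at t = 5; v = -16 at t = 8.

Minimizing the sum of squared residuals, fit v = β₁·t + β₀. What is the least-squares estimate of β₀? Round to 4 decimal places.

Forming MᵀM = [[94, 16]; [16, 4]] and Mᵀv = [-188, -32]ᵀ gives MᵀM·[β₁, β₀]ᵀ = Mᵀv.
det = 94·4 − 16² = 120.
β₁ = ((-188)·4 − 16·(-32))/120 = -2; β₀ = (94·(-32) − 16·(-188))/120 = 0.

β₀ = 0.0000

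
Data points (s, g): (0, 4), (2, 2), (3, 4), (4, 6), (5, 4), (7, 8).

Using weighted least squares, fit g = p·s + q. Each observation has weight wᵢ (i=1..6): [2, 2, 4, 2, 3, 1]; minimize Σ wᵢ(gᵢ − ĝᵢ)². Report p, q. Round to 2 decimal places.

p = 0.47, q = 2.75

Forming AᵀWA = [[200, 46]; [46, 14]] and AᵀWg = [220, 60]ᵀ gives AᵀWA·[p, q]ᵀ = AᵀWg.
Determinant 200·14 − 46² = 684.
p = (220·14 − 46·60)/684 = 80/171; q = (200·60 − 46·220)/684 = 470/171.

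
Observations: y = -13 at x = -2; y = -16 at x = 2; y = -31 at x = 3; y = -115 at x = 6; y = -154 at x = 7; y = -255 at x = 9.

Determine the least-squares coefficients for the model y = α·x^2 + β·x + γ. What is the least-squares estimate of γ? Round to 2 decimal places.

γ = -1.99

Setting ∂/∂α … = 0 gives: 10371·α + 1315·β + 183·γ = -32736;  1315·α + 183·β + 25·γ = -4162;  183·α + 25·β + 6·γ = -584.
(Σx^2·x^2 = 10371, Σx^2·x = 1315, Σx^2 = 183, Σx·x = 183, Σx = 25, Σ1 = 6, Σx^2·y = -32736, Σx·y = -4162, Σy = -584.)
Solving the 3×3 system (Gaussian elimination) gives α = -664261/216948, β = -33939/72316, γ = -216037/108474.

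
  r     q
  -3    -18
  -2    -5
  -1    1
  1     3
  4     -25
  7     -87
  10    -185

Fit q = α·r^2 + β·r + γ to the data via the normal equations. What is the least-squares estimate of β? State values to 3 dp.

β = 0.922

Sums needed: Σr^2·r^2 = 12756, Σr^2·r = 1372, Σr^2 = 180, Σr·r = 180, Σr = 16, Σ1 = 7.
And Σr^2·q = -23341, Σr·q = -2493, Σq = -316.
Row-reducing yields α = -421233/212632, β = 196013/212632, γ = 196215/53158.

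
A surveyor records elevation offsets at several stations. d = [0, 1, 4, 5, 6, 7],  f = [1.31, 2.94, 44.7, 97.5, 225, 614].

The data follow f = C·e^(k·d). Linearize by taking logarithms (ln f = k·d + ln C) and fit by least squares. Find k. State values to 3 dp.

k = 0.874

Taking logs, ln f = k·d + ln C, so regress ln f on d.
XᵀX = [[127.0000, 23.0000]; [23.0000, 6]], rhs = [116.6141, 21.5644]ᵀ  (here Σd = 23.0000, Σ(d)² = 127.0000, Σln f = 21.5644, Σd·ln f = 116.6141).
Δ = 127.0000·6 − (23.0000)² = 233.0000; k = (116.6141·6 − 23.0000·21.5644)/233.0000 = 0.87427, ln C = (127.0000·21.5644 − 23.0000·116.6141)/233.0000 = 0.24270.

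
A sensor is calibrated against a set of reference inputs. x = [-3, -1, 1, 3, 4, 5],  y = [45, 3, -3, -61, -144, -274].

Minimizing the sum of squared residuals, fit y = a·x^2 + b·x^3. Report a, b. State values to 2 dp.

a = -0.96, b = -2.00

The normal equations are: 1045·a + 4149·b = -9298;  4149·a + 21181·b = -46334.
(Σx^2·x^2 = 1045, Σx^2·x^3 = 4149, Σx^3·x^3 = 21181, Σx^2·y = -9298, Σx^3·y = -46334.)
det = 1045·21181 − 4149² = 4919944.
a = ((-9298)·21181 − 4149·(-46334))/4919944 = -1175293/1229986; b = (1045·(-46334) − 4149·(-9298))/4919944 = -2460407/1229986.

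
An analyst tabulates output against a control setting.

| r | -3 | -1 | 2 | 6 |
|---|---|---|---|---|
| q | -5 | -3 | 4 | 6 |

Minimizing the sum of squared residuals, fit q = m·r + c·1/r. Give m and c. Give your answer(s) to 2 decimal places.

m = 1.04, c = 2.53

With design matrix X, XᵀX = [[50, 4]; [4, 25/18]] and Xᵀq = [62, 23/3]ᵀ.
Eliminating c: (25/18)·(row 1) − 4·(row 2) gives (481/9)·m = (25/18)·62 − 4·(23/3) = 499/9, so m = 499/481.
Then c = ((23/3) − 4·(499/481))/(25/18) = 1218/481.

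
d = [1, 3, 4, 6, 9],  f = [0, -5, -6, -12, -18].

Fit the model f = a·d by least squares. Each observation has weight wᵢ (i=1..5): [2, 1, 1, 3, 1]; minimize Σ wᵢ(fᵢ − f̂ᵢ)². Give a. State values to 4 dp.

a = -1.9306

Compute the Gram sums: Σwᵢ·d·d = 216.
For MᵀWf: Σwᵢ·d·f = -417.
MᵀWM·[a]ᵀ = MᵀWf becomes [[216]]·[a]ᵀ = [-417]ᵀ.
a = (-417)/216 = -1.93056.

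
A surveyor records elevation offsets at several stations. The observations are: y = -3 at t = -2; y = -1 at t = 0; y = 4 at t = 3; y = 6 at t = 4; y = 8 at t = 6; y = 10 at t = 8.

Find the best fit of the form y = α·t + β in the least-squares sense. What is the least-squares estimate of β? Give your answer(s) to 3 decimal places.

Sums needed: Σt·t = 129, Σt = 19, Σ1 = 6.
Moment sums: Σt·y = 170, Σy = 24.
Δ = 129·6 − 19² = 413.
α = (170·6 − 19·24)/413 = 564/413; β = (129·24 − 19·170)/413 = -134/413.

β = -0.324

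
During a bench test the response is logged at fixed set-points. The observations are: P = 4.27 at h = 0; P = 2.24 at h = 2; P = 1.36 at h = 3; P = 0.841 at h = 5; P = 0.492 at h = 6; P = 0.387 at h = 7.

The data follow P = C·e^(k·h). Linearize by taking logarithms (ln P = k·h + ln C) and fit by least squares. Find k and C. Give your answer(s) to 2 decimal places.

Taking logs, ln P = k·h + ln C, so regress ln P on h.
Sums: Σh = 23.0000, Σ(h)² = 123.0000, Σln P = 0.7338, Σh·ln P = -9.2314.
Normal system: [[123.0000, 23.0000]; [23.0000, 6]]·[k, ln C]ᵀ = [-9.2314, 0.7338]ᵀ.
Solving (det = 209.0000): k = -0.34577, ln C = 1.44775, so C = exp(1.44775) = 4.25353.

k = -0.35, C = 4.25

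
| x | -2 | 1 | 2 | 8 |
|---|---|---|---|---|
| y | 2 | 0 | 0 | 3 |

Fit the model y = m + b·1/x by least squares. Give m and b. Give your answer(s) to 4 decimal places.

m = 1.7264, b = -1.6938

Forming AᵀA = [[4, 9/8]; [9/8, 97/64]] and Aᵀy = [5, -5/8]ᵀ gives AᵀA·[m, b]ᵀ = Aᵀy.
Eliminating b: (97/64)·(row 1) − (9/8)·(row 2) gives (307/64)·m = (97/64)·5 − (9/8)·(-5/8) = 265/32, so m = 530/307.
Then b = ((-5/8) − (9/8)·(530/307))/(97/64) = -520/307.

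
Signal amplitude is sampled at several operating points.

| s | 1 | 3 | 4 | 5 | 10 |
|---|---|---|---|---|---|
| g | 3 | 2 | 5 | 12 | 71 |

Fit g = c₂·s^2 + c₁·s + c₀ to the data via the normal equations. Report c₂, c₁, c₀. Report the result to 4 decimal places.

Sums needed: Σs^2·s^2 = 10963, Σs^2·s = 1217, Σs^2 = 151, Σs·s = 151, Σs = 23, Σ1 = 5.
Right-hand side: Σs^2·g = 7501, Σs·g = 799, Σg = 93.
So AᵀA·[c₂, c₁, c₀]ᵀ = Aᵀg: [[10963, 1217, 151]; [1217, 151, 23]; [151, 23, 5]]·[c₂, c₁, c₀]ᵀ = [7501, 799, 93]ᵀ.
Inverting the 3×3 Gram matrix, [c₂, c₁, c₀]ᵀ = [22727/20631, -93238/20631, 42092/6877]ᵀ.

c₂ = 1.1016, c₁ = -4.5193, c₀ = 6.1207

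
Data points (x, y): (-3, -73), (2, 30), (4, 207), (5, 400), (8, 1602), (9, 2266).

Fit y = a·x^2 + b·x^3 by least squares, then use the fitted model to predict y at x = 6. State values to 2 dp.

ŷ = 683.95

Sums needed: Σx^2·x^2 = 11635, Σx^2·x^3 = 95755, Σx^3·x^3 = 814099.
And Σx^2·y = 298849, Σx^3·y = 2537597.
So MᵀM·[a, b]ᵀ = Mᵀy: [[11635, 95755]; [95755, 814099]]·[a, b]ᵀ = [298849, 2537597]ᵀ.
Eliminating b: 814099·(row 1) − 95755·(row 2) gives 303021840·a = 814099·298849 − 95755·2537597 = 305071316, so a = 6933439/6886860.
Then b = (2537597 − 95755·(6933439/6886860))/814099 = 45432755/15151092.
At x = 6: ŷ = (6933439/6886860)·(36) + (45432755/15151092)·(216) = 4317751437/6312955.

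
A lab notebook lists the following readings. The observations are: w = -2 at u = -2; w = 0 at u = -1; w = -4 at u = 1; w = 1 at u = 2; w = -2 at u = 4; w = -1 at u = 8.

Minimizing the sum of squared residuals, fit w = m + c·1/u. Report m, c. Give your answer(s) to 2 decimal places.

m = -1.27, c = -1.03

Setting ∂/∂m … = 0 gives: 6·m + (3/8)·c = -8;  (3/8)·m + (165/64)·c = -25/8.
(Σ1 = 6, Σ1/u = 3/8, Σ1/u·1/u = 165/64, Σw = -8, Σ1/u·w = -25/8.)
det = 6·(165/64) − (3/8)² = 981/64.
m = ((-8)·(165/64) − (3/8)·(-25/8))/(981/64) = -415/327; c = (6·(-25/8) − (3/8)·(-8))/(981/64) = -112/109.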